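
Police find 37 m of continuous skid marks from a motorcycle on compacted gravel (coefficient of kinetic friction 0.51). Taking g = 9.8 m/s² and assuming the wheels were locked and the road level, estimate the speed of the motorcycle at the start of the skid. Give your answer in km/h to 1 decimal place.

Initial speed ≈ 69.2 km/h

Deceleration a = μg = 0.51 × 9.8 = 4.998 m/s².
v = √(2a·d) = √(2 × 4.998 × 37) = √369.852 = 19.2315 m/s.
= 19.2315 × 3.6 = 69.233 km/h.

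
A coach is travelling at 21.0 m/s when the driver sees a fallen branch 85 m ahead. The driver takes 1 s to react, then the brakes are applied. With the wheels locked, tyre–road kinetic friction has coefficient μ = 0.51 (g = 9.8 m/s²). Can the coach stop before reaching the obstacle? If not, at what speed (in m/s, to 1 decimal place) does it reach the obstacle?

Yes — it stops about 19.9 m short of the obstacle, so it never reaches it

a = μg = 0.51 × 9.8 = 4.998 m/s².
Reaction distance = 21.0000 × 1 = 21.000 m.
Braking distance = v²/(2a) = 441.000 / 9.996 = 44.118 m.
Total stopping distance = 21.000 + 44.118 = 65.118 m, vs 85 m available — it stops with 85 − 65.118 = 19.882 m to spare.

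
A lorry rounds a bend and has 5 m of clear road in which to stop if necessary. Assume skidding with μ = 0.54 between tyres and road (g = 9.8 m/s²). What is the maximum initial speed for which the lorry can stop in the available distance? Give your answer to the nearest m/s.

Maximum speed ≈ 7 m/s

a = μg = 0.54 × 9.8 = 5.292 m/s².
v²/(2a) = d ⇒ v = √(2 × 5.292 × 5) = √52.92 = 7.2746 m/s.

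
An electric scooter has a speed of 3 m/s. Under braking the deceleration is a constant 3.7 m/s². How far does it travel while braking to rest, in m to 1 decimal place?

Braking distance = v²/(2a) = 3.0000² / (2 × 3.700) = 9.000 / 7.400 = 1.216 m.

Braking distance ≈ 1.2 m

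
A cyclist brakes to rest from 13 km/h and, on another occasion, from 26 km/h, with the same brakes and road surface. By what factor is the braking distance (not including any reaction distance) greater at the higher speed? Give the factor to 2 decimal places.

Braking distance d = v²/(2a), so with a fixed, d ∝ v².
Factor = (26/13)² = 2.0000² = 4.0000.

Factor ≈ 4.00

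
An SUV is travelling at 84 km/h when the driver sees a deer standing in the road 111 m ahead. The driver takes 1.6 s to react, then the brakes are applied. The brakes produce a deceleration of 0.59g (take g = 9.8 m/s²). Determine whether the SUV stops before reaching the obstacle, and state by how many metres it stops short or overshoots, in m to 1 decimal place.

84 km/h ÷ 3.6 = 23.3333 m/s.
a = 0.59 × 9.8 = 5.782 m/s².
Reaction distance = 23.3333 × 1.6 = 37.333 m.
Braking distance = v²/(2a) = 544.443 / 11.564 = 47.081 m.
Total stopping distance = 37.333 + 47.081 = 84.414 m, vs 111 m available — it stops with 111 − 84.414 = 26.586 m to spare.

Yes — it stops 26.6 m short of the obstacle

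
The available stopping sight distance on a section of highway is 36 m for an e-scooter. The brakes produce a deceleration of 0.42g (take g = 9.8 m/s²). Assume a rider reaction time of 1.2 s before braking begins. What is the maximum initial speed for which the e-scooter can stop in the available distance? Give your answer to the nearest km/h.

Maximum speed ≈ 47 km/h

a = 0.42 × 9.8 = 4.116 m/s².
Stopping distance: v·t_r + v²/(2a) = 36 with t_r = 1.2 s and a = 4.116 m/s².
So v² + 9.878 v − 296.35 = 0.
Positive root: v = −a·t_r + √((a·t_r)² + 2a·d) = −4.939 + √(24.394 + 296.35) = 12.9703 m/s.
12.9703 m/s × 3.6 = 46.693 km/h.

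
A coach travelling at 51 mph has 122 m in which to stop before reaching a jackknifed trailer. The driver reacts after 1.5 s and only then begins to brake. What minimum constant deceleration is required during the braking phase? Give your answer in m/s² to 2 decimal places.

51 mph × 0.44704 = 22.7990 m/s.
Distance covered during reaction = 22.7990 × 1.5 = 34.198 m.
Distance available for braking: 122 − 34.198 = 87.802 m.
v² = 2a·d ⇒ a = v²/(2d) = 22.7990² / (2 × 87.802) = 519.794 / 175.604 = 2.9600 m/s².

Required deceleration ≈ 2.96 m/s²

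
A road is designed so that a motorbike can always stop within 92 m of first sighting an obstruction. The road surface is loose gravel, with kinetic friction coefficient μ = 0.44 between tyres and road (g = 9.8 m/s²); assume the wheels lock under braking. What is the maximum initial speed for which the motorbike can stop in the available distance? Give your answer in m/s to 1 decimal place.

a = μg = 0.44 × 9.8 = 4.312 m/s².
v²/(2a) = d ⇒ v = √(2 × 4.312 × 92) = √793.41 = 28.1675 m/s.

Maximum speed ≈ 28.2 m/s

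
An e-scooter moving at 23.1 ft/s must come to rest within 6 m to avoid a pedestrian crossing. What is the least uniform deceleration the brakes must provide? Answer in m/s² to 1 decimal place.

Required deceleration ≈ 4.1 m/s²

23.1 ft/s × 0.3048 = 7.0409 m/s.
v² = 2a·d ⇒ a = v²/(2d) = 7.0409² / (2 × 6.000) = 49.574 / 12.000 = 4.1312 m/s².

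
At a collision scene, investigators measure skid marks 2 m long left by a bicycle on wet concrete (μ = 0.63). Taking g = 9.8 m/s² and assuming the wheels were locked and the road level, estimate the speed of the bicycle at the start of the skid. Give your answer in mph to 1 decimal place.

Initial speed ≈ 11.1 mph

Deceleration a = μg = 0.63 × 9.8 = 6.174 m/s².
v = √(2a·d) = √(2 × 6.174 × 2) = √24.696 = 4.9695 m/s.
= 4.9695 ÷ 0.44704 = 11.116 mph.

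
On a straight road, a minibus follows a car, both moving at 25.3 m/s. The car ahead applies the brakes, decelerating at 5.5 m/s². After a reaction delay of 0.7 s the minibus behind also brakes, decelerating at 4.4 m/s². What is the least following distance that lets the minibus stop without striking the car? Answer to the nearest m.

Leader travels v²/(2a_L) = 640.090 / 11.000 = 58.190 m before stopping.
Follower covers v·t_r = 25.3000 × 0.7 = 17.710 m while reacting, then v²/(2a_F) = 640.090 / 8.800 = 72.737 m while braking, for a total of 17.710 + 72.737 = 90.447 m.
Since a_F ≤ a_L and the follower starts braking later, the follower is never slower than the leader, so the closest approach is when both have stopped.
Minimum gap = 90.447 − 58.190 = 32.257 m.

Minimum gap ≈ 32 m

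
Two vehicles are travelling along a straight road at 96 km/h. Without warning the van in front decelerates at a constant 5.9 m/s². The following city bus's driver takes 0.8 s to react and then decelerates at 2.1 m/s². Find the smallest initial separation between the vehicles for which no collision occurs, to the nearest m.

96 km/h ÷ 3.6 = 26.6667 m/s.
Leader travels v²/(2a_L) = 711.113 / 11.800 = 60.264 m before stopping.
Follower covers v·t_r = 26.6667 × 0.8 = 21.333 m while reacting, then v²/(2a_F) = 711.113 / 4.200 = 169.313 m while braking, for a total of 21.333 + 169.313 = 190.646 m.
Since a_F ≤ a_L and the follower starts braking later, the follower is never slower than the leader, so the closest approach is when both have stopped.
Minimum gap = 190.646 − 60.264 = 130.382 m.

Minimum gap ≈ 130 m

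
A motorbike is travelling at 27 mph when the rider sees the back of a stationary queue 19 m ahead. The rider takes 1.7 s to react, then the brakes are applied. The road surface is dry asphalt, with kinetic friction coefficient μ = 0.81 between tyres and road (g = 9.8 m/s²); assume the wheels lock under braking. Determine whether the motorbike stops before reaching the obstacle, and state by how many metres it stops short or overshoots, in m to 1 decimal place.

27 mph × 0.44704 = 12.0701 m/s.
a = μg = 0.81 × 9.8 = 7.938 m/s².
Reaction distance = 12.0701 × 1.7 = 20.519 m.
Braking distance = v²/(2a) = 145.687 / 15.876 = 9.177 m.
Total stopping distance = 20.519 + 9.177 = 29.696 m, vs 19 m available — it cannot stop in time and overshoots by 29.696 − 19 = 10.696 m.

No — it overshoots by 10.7 m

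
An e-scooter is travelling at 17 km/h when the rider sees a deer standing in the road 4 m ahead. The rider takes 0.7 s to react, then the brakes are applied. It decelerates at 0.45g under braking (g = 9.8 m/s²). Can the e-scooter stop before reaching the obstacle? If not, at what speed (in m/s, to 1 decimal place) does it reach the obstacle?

No — it strikes the obstacle at 4.0 m/s

17 km/h ÷ 3.6 = 4.7222 m/s.
a = 0.45 × 9.8 = 4.410 m/s².
Reaction distance = 4.7222 × 0.7 = 3.306 m.
Braking distance needed to stop: v²/(2a) = 22.299 / 8.820 = 2.528 m, so total needed = 3.306 + 2.528 = 5.834 m > 4 m — it cannot stop.
Distance remaining when braking begins: 4 − 3.306 = 0.694 m.
v² = v₀² − 2a·d = 22.299 − 2 × 4.410 × 0.694 = 16.178 m²/s².
v = √16.178 = 4.022 m/s.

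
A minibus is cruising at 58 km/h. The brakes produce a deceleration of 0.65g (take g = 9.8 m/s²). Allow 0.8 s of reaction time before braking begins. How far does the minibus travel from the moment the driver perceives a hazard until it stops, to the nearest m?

Total stopping distance ≈ 33 m

58 km/h ÷ 3.6 = 16.1111 m/s.
a = 0.65 × 9.8 = 6.370 m/s².
Reaction distance = v·t_r = 16.1111 × 0.8 = 12.889 m.
Braking distance = v²/(2a) = 16.1111² / (2 × 6.370) = 259.568 / 12.740 = 20.374 m.
Total = 12.889 + 20.374 = 33.263 m.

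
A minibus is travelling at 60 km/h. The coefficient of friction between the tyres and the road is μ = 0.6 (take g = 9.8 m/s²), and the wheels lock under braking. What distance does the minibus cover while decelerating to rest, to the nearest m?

60 km/h ÷ 3.6 = 16.6667 m/s.
a = μg = 0.6 × 9.8 = 5.880 m/s².
Braking distance = v²/(2a) = 16.6667² / (2 × 5.880) = 277.779 / 11.760 = 23.621 m.

Braking distance ≈ 24 m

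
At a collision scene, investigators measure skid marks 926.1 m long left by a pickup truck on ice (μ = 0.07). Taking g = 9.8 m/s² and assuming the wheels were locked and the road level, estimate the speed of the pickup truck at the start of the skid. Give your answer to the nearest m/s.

Deceleration a = μg = 0.07 × 9.8 = 0.686 m/s².
v = √(2a·d) = √(2 × 0.686 × 926.1) = √1270.609 = 35.6456 m/s.

Initial speed ≈ 36 m/s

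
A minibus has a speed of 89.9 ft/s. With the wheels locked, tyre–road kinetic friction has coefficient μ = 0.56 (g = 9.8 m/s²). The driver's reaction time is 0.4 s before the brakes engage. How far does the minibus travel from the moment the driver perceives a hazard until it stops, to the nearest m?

Total stopping distance ≈ 79 m

89.9 ft/s × 0.3048 = 27.4015 m/s.
a = μg = 0.56 × 9.8 = 5.488 m/s².
Reaction distance = v·t_r = 27.4015 × 0.4 = 10.961 m.
Braking distance = v²/(2a) = 27.4015² / (2 × 5.488) = 750.842 / 10.976 = 68.408 m.
Total = 10.961 + 68.408 = 79.369 m.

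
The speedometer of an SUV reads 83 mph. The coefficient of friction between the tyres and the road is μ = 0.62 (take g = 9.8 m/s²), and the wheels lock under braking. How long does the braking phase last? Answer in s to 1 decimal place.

83 mph × 0.44704 = 37.1043 m/s.
a = μg = 0.62 × 9.8 = 6.076 m/s².
Braking time = v/a = 37.1043 / 6.076 = 6.107 s.

Braking time ≈ 6.1 s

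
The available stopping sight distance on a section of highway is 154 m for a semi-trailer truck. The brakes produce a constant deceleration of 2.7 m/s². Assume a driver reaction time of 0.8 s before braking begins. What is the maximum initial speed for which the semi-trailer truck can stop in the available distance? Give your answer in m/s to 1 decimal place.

Maximum speed ≈ 26.8 m/s

Stopping distance: v·t_r + v²/(2a) = 154 with t_r = 0.8 s and a = 2.700 m/s².
So v² + 4.320 v − 831.60 = 0.
Positive root: v = −a·t_r + √((a·t_r)² + 2a·d) = −2.160 + √(4.666 + 831.60) = 26.7583 m/s.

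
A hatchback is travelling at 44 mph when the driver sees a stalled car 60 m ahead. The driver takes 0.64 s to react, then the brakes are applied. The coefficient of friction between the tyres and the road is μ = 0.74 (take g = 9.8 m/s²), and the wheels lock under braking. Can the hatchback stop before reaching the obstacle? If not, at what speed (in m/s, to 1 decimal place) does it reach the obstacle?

Yes — it stops about 20.7 m short of the obstacle, so it never reaches it

44 mph × 0.44704 = 19.6698 m/s.
a = μg = 0.74 × 9.8 = 7.252 m/s².
Reaction distance = 19.6698 × 0.64 = 12.589 m.
Braking distance = v²/(2a) = 386.901 / 14.504 = 26.675 m.
Total stopping distance = 12.589 + 26.675 = 39.264 m, vs 60 m available — it stops with 60 − 39.264 = 20.736 m to spare.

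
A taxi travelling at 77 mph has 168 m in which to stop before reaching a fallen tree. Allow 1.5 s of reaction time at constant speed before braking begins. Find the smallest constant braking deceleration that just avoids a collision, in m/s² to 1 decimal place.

Required deceleration ≈ 5.1 m/s²

77 mph × 0.44704 = 34.4221 m/s.
Distance covered during reaction = 34.4221 × 1.5 = 51.633 m.
Distance available for braking: 168 − 51.633 = 116.367 m.
v² = 2a·d ⇒ a = v²/(2d) = 34.4221² / (2 × 116.367) = 1184.881 / 232.734 = 5.0911 m/s².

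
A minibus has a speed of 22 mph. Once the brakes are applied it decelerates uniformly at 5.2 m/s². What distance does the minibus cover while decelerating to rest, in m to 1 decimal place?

22 mph × 0.44704 = 9.8349 m/s.
Braking distance = v²/(2a) = 9.8349² / (2 × 5.200) = 96.725 / 10.400 = 9.300 m.

Braking distance ≈ 9.3 m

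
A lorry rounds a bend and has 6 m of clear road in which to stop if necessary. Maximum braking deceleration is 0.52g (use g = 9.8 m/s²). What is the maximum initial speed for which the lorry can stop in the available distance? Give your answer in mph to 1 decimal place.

a = 0.52 × 9.8 = 5.096 m/s².
v²/(2a) = d ⇒ v = √(2 × 5.096 × 6) = √61.15 = 7.8198 m/s.
7.8198 m/s ÷ 0.44704 = 17.492 mph.

Maximum speed ≈ 17.5 mph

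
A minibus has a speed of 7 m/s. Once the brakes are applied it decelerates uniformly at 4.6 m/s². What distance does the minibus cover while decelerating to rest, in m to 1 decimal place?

Braking distance ≈ 5.3 m

Braking distance = v²/(2a) = 7.0000² / (2 × 4.600) = 49.000 / 9.200 = 5.326 m.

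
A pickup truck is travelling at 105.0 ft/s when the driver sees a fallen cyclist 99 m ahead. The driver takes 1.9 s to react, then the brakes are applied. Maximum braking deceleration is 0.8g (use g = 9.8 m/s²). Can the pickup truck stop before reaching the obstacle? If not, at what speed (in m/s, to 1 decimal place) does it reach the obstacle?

105 ft/s × 0.3048 = 32.0040 m/s.
a = 0.8 × 9.8 = 7.840 m/s².
Reaction distance = 32.0040 × 1.9 = 60.808 m.
Braking distance needed to stop: v²/(2a) = 1024.256 / 15.680 = 65.322 m, so total needed = 60.808 + 65.322 = 126.130 m > 99 m — it cannot stop.
Distance remaining when braking begins: 99 − 60.808 = 38.192 m.
v² = v₀² − 2a·d = 1024.256 − 2 × 7.840 × 38.192 = 425.405 m²/s².
v = √425.405 = 20.625 m/s.

No — it strikes the obstacle at 20.6 m/s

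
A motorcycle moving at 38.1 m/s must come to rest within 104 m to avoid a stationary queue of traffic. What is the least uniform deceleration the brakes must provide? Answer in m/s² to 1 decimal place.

Required deceleration ≈ 7.0 m/s²

v² = 2a·d ⇒ a = v²/(2d) = 38.1000² / (2 × 104.000) = 1451.610 / 208.000 = 6.9789 m/s².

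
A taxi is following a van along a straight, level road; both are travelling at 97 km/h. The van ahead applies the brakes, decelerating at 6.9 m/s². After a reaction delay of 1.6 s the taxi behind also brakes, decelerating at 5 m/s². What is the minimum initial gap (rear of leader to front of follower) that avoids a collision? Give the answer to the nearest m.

97 km/h ÷ 3.6 = 26.9444 m/s.
Leader travels v²/(2a_L) = 726.001 / 13.800 = 52.609 m before stopping.
Follower covers v·t_r = 26.9444 × 1.6 = 43.111 m while reacting, then v²/(2a_F) = 726.001 / 10.000 = 72.600 m while braking, for a total of 43.111 + 72.600 = 115.711 m.
Since a_F ≤ a_L and the follower starts braking later, the follower is never slower than the leader, so the closest approach is when both have stopped.
Minimum gap = 115.711 − 52.609 = 63.102 m.

Minimum gap ≈ 63 m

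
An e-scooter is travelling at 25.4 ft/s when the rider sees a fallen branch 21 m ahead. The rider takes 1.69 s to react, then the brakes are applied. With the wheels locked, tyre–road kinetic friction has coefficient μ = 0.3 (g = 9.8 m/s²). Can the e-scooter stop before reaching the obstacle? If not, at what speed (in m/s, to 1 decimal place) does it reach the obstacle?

25.4 ft/s × 0.3048 = 7.7419 m/s.
a = μg = 0.3 × 9.8 = 2.940 m/s².
Reaction distance = 7.7419 × 1.69 = 13.084 m.
Braking distance needed to stop: v²/(2a) = 59.937 / 5.880 = 10.193 m, so total needed = 13.084 + 10.193 = 23.277 m > 21 m — it cannot stop.
Distance remaining when braking begins: 21 − 13.084 = 7.916 m.
v² = v₀² − 2a·d = 59.937 − 2 × 2.940 × 7.916 = 13.391 m²/s².
v = √13.391 = 3.659 m/s.

No — it strikes the obstacle at 3.7 m/s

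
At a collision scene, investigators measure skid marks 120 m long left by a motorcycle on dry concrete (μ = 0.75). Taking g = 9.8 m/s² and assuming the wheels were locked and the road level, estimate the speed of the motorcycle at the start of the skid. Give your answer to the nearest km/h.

Deceleration a = μg = 0.75 × 9.8 = 7.350 m/s².
v = √(2a·d) = √(2 × 7.350 × 120) = √1764.000 = 42.0000 m/s.
= 42.0000 × 3.6 = 151.200 km/h.

Initial speed ≈ 151 km/h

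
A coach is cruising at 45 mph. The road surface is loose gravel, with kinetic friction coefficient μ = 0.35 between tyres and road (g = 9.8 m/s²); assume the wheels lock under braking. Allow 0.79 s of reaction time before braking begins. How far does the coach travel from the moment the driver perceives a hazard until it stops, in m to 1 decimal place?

45 mph × 0.44704 = 20.1168 m/s.
a = μg = 0.35 × 9.8 = 3.430 m/s².
Reaction distance = v·t_r = 20.1168 × 0.79 = 15.892 m.
Braking distance = v²/(2a) = 20.1168² / (2 × 3.430) = 404.686 / 6.860 = 58.992 m.
Total = 15.892 + 58.992 = 74.884 m.

Total stopping distance ≈ 74.9 m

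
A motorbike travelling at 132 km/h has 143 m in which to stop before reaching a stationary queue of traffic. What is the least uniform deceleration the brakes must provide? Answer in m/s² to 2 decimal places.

Required deceleration ≈ 4.70 m/s²

132 km/h ÷ 3.6 = 36.6667 m/s.
v² = 2a·d ⇒ a = v²/(2d) = 36.6667² / (2 × 143.000) = 1344.447 / 286.000 = 4.7009 m/s².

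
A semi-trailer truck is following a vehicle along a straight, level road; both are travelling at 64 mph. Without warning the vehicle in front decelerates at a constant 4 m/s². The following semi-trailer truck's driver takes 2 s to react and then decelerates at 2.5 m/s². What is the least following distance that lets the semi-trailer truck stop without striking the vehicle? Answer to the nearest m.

Minimum gap ≈ 119 m

64 mph × 0.44704 = 28.6106 m/s.
Leader travels v²/(2a_L) = 818.566 / 8.000 = 102.321 m before stopping.
Follower covers v·t_r = 28.6106 × 2 = 57.221 m while reacting, then v²/(2a_F) = 818.566 / 5.000 = 163.713 m while braking, for a total of 57.221 + 163.713 = 220.934 m.
Since a_F ≤ a_L and the follower starts braking later, the follower is never slower than the leader, so the closest approach is when both have stopped.
Minimum gap = 220.934 − 102.321 = 118.613 m.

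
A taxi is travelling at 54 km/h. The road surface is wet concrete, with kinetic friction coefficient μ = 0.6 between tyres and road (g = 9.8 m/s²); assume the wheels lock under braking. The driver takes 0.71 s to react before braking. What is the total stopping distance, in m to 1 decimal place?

54 km/h ÷ 3.6 = 15.0000 m/s.
a = μg = 0.6 × 9.8 = 5.880 m/s².
Reaction distance = v·t_r = 15.0000 × 0.71 = 10.650 m.
Braking distance = v²/(2a) = 15.0000² / (2 × 5.880) = 225.000 / 11.760 = 19.133 m.
Total = 10.650 + 19.133 = 29.783 m.

Total stopping distance ≈ 29.8 m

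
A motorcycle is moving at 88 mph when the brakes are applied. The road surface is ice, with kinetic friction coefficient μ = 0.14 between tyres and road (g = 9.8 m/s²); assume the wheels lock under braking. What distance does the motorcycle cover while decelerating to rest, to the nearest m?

Braking distance ≈ 564 m

88 mph × 0.44704 = 39.3395 m/s.
a = μg = 0.14 × 9.8 = 1.372 m/s².
Braking distance = v²/(2a) = 39.3395² / (2 × 1.372) = 1547.596 / 2.744 = 563.993 m.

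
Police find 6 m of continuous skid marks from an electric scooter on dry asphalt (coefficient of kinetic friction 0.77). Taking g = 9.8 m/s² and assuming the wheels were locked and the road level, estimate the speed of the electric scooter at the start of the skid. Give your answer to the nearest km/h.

Deceleration a = μg = 0.77 × 9.8 = 7.546 m/s².
v = √(2a·d) = √(2 × 7.546 × 6) = √90.552 = 9.5159 m/s.
= 9.5159 × 3.6 = 34.257 km/h.

Initial speed ≈ 34 km/h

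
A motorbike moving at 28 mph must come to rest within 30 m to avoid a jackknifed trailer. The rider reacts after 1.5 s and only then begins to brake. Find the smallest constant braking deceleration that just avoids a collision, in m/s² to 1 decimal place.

Required deceleration ≈ 7.0 m/s²

28 mph × 0.44704 = 12.5171 m/s.
Distance covered during reaction = 12.5171 × 1.5 = 18.776 m.
Distance available for braking: 30 − 18.776 = 11.224 m.
v² = 2a·d ⇒ a = v²/(2d) = 12.5171² / (2 × 11.224) = 156.678 / 22.448 = 6.9796 m/s².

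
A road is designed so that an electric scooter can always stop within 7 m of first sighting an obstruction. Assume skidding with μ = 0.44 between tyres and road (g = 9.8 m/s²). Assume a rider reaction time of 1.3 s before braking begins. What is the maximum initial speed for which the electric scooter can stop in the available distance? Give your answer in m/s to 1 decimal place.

Maximum speed ≈ 4.0 m/s

a = μg = 0.44 × 9.8 = 4.312 m/s².
Stopping distance: v·t_r + v²/(2a) = 7 with t_r = 1.3 s and a = 4.312 m/s².
So v² + 11.211 v − 60.37 = 0.
Positive root: v = −a·t_r + √((a·t_r)² + 2a·d) = −5.606 + √(31.427 + 60.37) = 3.9751 m/s.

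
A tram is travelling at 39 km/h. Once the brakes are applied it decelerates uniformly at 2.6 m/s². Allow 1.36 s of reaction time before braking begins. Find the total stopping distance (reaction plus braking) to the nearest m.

39 km/h ÷ 3.6 = 10.8333 m/s.
Reaction distance = v·t_r = 10.8333 × 1.36 = 14.733 m.
Braking distance = v²/(2a) = 10.8333² / (2 × 2.600) = 117.360 / 5.200 = 22.569 m.
Total = 14.733 + 22.569 = 37.302 m.

Total stopping distance ≈ 37 m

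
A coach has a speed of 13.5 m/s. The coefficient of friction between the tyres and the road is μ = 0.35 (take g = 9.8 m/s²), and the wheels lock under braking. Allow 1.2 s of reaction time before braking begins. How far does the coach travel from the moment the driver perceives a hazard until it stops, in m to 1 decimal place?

Total stopping distance ≈ 42.8 m

a = μg = 0.35 × 9.8 = 3.430 m/s².
Reaction distance = v·t_r = 13.5000 × 1.2 = 16.200 m.
Braking distance = v²/(2a) = 13.5000² / (2 × 3.430) = 182.250 / 6.860 = 26.567 m.
Total = 16.200 + 26.567 = 42.767 m.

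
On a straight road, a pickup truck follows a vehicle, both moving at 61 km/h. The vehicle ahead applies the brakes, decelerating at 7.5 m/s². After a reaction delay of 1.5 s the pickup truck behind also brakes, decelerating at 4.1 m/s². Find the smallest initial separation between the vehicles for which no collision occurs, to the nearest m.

Minimum gap ≈ 41 m

61 km/h ÷ 3.6 = 16.9444 m/s.
Leader travels v²/(2a_L) = 287.113 / 15.000 = 19.141 m before stopping.
Follower covers v·t_r = 16.9444 × 1.5 = 25.417 m while reacting, then v²/(2a_F) = 287.113 / 8.200 = 35.014 m while braking, for a total of 25.417 + 35.014 = 60.431 m.
Since a_F ≤ a_L and the follower starts braking later, the follower is never slower than the leader, so the closest approach is when both have stopped.
Minimum gap = 60.431 − 19.141 = 41.290 m.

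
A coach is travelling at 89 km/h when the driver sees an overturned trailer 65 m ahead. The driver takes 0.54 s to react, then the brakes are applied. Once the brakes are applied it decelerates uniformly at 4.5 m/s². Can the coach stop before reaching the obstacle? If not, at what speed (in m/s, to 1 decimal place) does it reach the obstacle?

No — it strikes the obstacle at 12.1 m/s

89 km/h ÷ 3.6 = 24.7222 m/s.
Reaction distance = 24.7222 × 0.54 = 13.350 m.
Braking distance needed to stop: v²/(2a) = 611.187 / 9.000 = 67.910 m, so total needed = 13.350 + 67.910 = 81.260 m > 65 m — it cannot stop.
Distance remaining when braking begins: 65 − 13.350 = 51.650 m.
v² = v₀² − 2a·d = 611.187 − 2 × 4.500 × 51.650 = 146.337 m²/s².
v = √146.337 = 12.097 m/s.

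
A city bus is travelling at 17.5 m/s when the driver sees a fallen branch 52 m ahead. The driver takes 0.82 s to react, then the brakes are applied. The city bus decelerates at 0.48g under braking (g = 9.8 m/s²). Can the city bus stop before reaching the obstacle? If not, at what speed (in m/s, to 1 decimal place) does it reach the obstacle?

a = 0.48 × 9.8 = 4.704 m/s².
Reaction distance = 17.5000 × 0.82 = 14.350 m.
Braking distance = v²/(2a) = 306.250 / 9.408 = 32.552 m.
Total stopping distance = 14.350 + 32.552 = 46.902 m, vs 52 m available — it stops with 52 − 46.902 = 5.098 m to spare.

Yes — it stops about 5.1 m short of the obstacle, so it never reaches it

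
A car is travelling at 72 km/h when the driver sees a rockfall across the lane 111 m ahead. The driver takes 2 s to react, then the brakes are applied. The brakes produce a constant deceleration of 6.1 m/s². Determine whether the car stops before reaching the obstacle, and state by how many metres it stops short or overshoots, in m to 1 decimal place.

Yes — it stops 38.2 m short of the obstacle

72 km/h ÷ 3.6 = 20.0000 m/s.
Reaction distance = 20.0000 × 2 = 40.000 m.
Braking distance = v²/(2a) = 400.000 / 12.200 = 32.787 m.
Total stopping distance = 40.000 + 32.787 = 72.787 m, vs 111 m available — it stops with 111 − 72.787 = 38.213 m to spare.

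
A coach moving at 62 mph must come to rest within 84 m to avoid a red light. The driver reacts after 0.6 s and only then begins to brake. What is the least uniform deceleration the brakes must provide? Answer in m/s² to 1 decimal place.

Required deceleration ≈ 5.7 m/s²

62 mph × 0.44704 = 27.7165 m/s.
Distance covered during reaction = 27.7165 × 0.6 = 16.630 m.
Distance available for braking: 84 − 16.630 = 67.370 m.
v² = 2a·d ⇒ a = v²/(2d) = 27.7165² / (2 × 67.370) = 768.204 / 134.740 = 5.7014 m/s².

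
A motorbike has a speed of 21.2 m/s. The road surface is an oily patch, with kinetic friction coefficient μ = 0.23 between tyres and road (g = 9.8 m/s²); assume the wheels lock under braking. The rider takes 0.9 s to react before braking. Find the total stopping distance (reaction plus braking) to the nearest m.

Total stopping distance ≈ 119 m

a = μg = 0.23 × 9.8 = 2.254 m/s².
Reaction distance = v·t_r = 21.2000 × 0.9 = 19.080 m.
Braking distance = v²/(2a) = 21.2000² / (2 × 2.254) = 449.440 / 4.508 = 99.698 m.
Total = 19.080 + 99.698 = 118.778 m.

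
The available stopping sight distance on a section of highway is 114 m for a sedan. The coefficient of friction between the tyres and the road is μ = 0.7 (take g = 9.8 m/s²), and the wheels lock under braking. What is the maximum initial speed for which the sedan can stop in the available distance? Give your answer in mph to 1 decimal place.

a = μg = 0.7 × 9.8 = 6.860 m/s².
v²/(2a) = d ⇒ v = √(2 × 6.860 × 114) = √1564.08 = 39.5485 m/s.
39.5485 m/s ÷ 0.44704 = 88.467 mph.

Maximum speed ≈ 88.5 mph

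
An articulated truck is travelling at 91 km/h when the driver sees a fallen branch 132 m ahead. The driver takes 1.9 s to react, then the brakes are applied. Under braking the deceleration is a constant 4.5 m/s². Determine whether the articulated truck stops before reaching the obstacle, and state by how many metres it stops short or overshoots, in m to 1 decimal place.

Yes — it stops 13.0 m short of the obstacle

91 km/h ÷ 3.6 = 25.2778 m/s.
Reaction distance = 25.2778 × 1.9 = 48.028 m.
Braking distance = v²/(2a) = 638.967 / 9.000 = 70.996 m.
Total stopping distance = 48.028 + 70.996 = 119.024 m, vs 132 m available — it stops with 132 − 119.024 = 12.976 m to spare.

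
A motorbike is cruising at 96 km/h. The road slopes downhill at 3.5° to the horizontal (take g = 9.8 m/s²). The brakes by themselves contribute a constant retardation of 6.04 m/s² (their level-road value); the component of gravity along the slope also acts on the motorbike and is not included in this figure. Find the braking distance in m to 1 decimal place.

Braking distance ≈ 65.3 m

96 km/h ÷ 3.6 = 26.6667 m/s.
Gravity along the downhill slope reduces the braking deceleration: a_eff = 6.040 − 9.8·sin 3.5° = 6.040 − 0.598 = 5.442 m/s².
Braking distance = v²/(2a) = 26.6667² / (2 × 5.442) = 711.113 / 10.884 = 65.336 m.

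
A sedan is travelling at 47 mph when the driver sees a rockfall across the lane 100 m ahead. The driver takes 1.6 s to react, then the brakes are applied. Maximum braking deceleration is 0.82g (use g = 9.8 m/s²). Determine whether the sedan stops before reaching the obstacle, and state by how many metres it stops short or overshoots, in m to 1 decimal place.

Yes — it stops 38.9 m short of the obstacle

47 mph × 0.44704 = 21.0109 m/s.
a = 0.82 × 9.8 = 8.036 m/s².
Reaction distance = 21.0109 × 1.6 = 33.617 m.
Braking distance = v²/(2a) = 441.458 / 16.072 = 27.468 m.
Total stopping distance = 33.617 + 27.468 = 61.085 m, vs 100 m available — it stops with 100 − 61.085 = 38.915 m to spare.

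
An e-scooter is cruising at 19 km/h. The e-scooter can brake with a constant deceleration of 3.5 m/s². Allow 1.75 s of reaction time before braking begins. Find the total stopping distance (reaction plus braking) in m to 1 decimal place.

Total stopping distance ≈ 13.2 m

19 km/h ÷ 3.6 = 5.2778 m/s.
Reaction distance = v·t_r = 5.2778 × 1.75 = 9.236 m.
Braking distance = v²/(2a) = 5.2778² / (2 × 3.500) = 27.855 / 7.000 = 3.979 m.
Total = 9.236 + 3.979 = 13.215 m.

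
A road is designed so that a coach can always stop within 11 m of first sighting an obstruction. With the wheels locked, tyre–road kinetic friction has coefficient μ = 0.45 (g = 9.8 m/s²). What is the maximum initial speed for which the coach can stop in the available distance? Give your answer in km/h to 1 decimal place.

Maximum speed ≈ 35.5 km/h

a = μg = 0.45 × 9.8 = 4.410 m/s².
v²/(2a) = d ⇒ v = √(2 × 4.410 × 11) = √97.02 = 9.8499 m/s.
9.8499 m/s × 3.6 = 35.460 km/h.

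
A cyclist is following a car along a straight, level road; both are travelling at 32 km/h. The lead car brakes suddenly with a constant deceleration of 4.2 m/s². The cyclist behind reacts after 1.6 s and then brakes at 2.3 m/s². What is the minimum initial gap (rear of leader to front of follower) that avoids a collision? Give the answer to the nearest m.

Minimum gap ≈ 22 m

32 km/h ÷ 3.6 = 8.8889 m/s.
Leader travels v²/(2a_L) = 79.013 / 8.400 = 9.406 m before stopping.
Follower covers v·t_r = 8.8889 × 1.6 = 14.222 m while reacting, then v²/(2a_F) = 79.013 / 4.600 = 17.177 m while braking, for a total of 14.222 + 17.177 = 31.399 m.
Since a_F ≤ a_L and the follower starts braking later, the follower is never slower than the leader, so the closest approach is when both have stopped.
Minimum gap = 31.399 − 9.406 = 21.993 m.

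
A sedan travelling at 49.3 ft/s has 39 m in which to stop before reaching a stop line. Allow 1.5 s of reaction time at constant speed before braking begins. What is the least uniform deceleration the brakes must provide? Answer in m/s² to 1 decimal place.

Required deceleration ≈ 6.9 m/s²

49.3 ft/s × 0.3048 = 15.0266 m/s.
Distance covered during reaction = 15.0266 × 1.5 = 22.540 m.
Distance available for braking: 39 − 22.540 = 16.460 m.
v² = 2a·d ⇒ a = v²/(2d) = 15.0266² / (2 × 16.460) = 225.799 / 32.920 = 6.8590 m/s².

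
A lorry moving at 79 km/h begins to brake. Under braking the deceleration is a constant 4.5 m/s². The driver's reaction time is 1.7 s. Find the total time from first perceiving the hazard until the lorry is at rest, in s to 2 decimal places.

Total time ≈ 6.58 s

79 km/h ÷ 3.6 = 21.9444 m/s.
Braking time = v/a = 21.9444 / 4.500 = 4.877 s.
Total = 1.7 + 4.877 = 6.577 s.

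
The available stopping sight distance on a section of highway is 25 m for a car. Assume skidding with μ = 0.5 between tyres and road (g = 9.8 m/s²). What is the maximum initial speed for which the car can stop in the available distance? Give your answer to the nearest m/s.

a = μg = 0.5 × 9.8 = 4.900 m/s².
v²/(2a) = d ⇒ v = √(2 × 4.900 × 25) = √245.00 = 15.6525 m/s.

Maximum speed ≈ 16 m/s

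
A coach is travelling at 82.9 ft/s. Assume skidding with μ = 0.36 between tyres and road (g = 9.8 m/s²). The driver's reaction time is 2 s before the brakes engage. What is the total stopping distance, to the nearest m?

Total stopping distance ≈ 141 m

82.9 ft/s × 0.3048 = 25.2679 m/s.
a = μg = 0.36 × 9.8 = 3.528 m/s².
Reaction distance = v·t_r = 25.2679 × 2 = 50.536 m.
Braking distance = v²/(2a) = 25.2679² / (2 × 3.528) = 638.467 / 7.056 = 90.486 m.
Total = 50.536 + 90.486 = 141.022 m.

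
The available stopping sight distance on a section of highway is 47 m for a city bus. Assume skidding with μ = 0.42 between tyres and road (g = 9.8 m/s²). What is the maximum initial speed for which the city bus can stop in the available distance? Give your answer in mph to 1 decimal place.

Maximum speed ≈ 44.0 mph

a = μg = 0.42 × 9.8 = 4.116 m/s².
v²/(2a) = d ⇒ v = √(2 × 4.116 × 47) = √386.90 = 19.6698 m/s.
19.6698 m/s ÷ 0.44704 = 44.000 mph.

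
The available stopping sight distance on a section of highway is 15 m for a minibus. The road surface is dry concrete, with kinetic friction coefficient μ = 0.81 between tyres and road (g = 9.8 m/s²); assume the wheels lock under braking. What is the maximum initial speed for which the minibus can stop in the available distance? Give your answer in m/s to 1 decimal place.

a = μg = 0.81 × 9.8 = 7.938 m/s².
v²/(2a) = d ⇒ v = √(2 × 7.938 × 15) = √238.14 = 15.4318 m/s.

Maximum speed ≈ 15.4 m/s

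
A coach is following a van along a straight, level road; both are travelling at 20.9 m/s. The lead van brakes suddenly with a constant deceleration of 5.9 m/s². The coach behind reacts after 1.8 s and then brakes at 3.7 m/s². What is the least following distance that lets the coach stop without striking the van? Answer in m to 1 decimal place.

Leader travels v²/(2a_L) = 436.810 / 11.800 = 37.018 m before stopping.
Follower covers v·t_r = 20.9000 × 1.8 = 37.620 m while reacting, then v²/(2a_F) = 436.810 / 7.400 = 59.028 m while braking, for a total of 37.620 + 59.028 = 96.648 m.
Since a_F ≤ a_L and the follower starts braking later, the follower is never slower than the leader, so the closest approach is when both have stopped.
Minimum gap = 96.648 − 37.018 = 59.630 m.

Minimum gap ≈ 59.6 m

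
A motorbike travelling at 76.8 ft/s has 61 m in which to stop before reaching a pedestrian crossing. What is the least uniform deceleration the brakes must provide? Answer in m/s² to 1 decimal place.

Required deceleration ≈ 4.5 m/s²

76.8 ft/s × 0.3048 = 23.4086 m/s.
v² = 2a·d ⇒ a = v²/(2d) = 23.4086² / (2 × 61.000) = 547.963 / 122.000 = 4.4915 m/s².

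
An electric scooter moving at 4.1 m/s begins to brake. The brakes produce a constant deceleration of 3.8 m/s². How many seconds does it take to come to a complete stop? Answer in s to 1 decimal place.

Braking time ≈ 1.1 s

Braking time = v/a = 4.1000 / 3.800 = 1.079 s.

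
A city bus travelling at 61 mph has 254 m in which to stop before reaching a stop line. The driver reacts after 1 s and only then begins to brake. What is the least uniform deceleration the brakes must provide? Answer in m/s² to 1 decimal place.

Required deceleration ≈ 1.6 m/s²

61 mph × 0.44704 = 27.2694 m/s.
Distance covered during reaction = 27.2694 × 1 = 27.269 m.
Distance available for braking: 254 − 27.269 = 226.731 m.
v² = 2a·d ⇒ a = v²/(2d) = 27.2694² / (2 × 226.731) = 743.620 / 453.462 = 1.6399 m/s².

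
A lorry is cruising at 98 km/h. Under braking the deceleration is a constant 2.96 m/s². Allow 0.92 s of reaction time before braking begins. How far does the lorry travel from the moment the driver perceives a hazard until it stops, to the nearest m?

Total stopping distance ≈ 150 m

98 km/h ÷ 3.6 = 27.2222 m/s.
Reaction distance = v·t_r = 27.2222 × 0.92 = 25.044 m.
Braking distance = v²/(2a) = 27.2222² / (2 × 2.960) = 741.048 / 5.920 = 125.177 m.
Total = 25.044 + 125.177 = 150.221 m.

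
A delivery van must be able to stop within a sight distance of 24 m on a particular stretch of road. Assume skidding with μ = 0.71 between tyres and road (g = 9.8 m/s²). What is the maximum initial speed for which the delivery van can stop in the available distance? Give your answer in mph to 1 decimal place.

Maximum speed ≈ 40.9 mph

a = μg = 0.71 × 9.8 = 6.958 m/s².
v²/(2a) = d ⇒ v = √(2 × 6.958 × 24) = √333.98 = 18.2751 m/s.
18.2751 m/s ÷ 0.44704 = 40.880 mph.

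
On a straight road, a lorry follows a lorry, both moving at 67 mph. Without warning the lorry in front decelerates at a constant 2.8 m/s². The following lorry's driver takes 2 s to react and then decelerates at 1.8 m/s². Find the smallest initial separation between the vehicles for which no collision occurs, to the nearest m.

67 mph × 0.44704 = 29.9517 m/s.
Leader travels v²/(2a_L) = 897.104 / 5.600 = 160.197 m before stopping.
Follower covers v·t_r = 29.9517 × 2 = 59.903 m while reacting, then v²/(2a_F) = 897.104 / 3.600 = 249.196 m while braking, for a total of 59.903 + 249.196 = 309.099 m.
Since a_F ≤ a_L and the follower starts braking later, the follower is never slower than the leader, so the closest approach is when both have stopped.
Minimum gap = 309.099 − 160.197 = 148.902 m.

Minimum gap ≈ 149 m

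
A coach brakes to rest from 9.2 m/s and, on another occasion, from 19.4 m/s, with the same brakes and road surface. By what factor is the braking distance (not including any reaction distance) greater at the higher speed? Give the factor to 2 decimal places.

Factor ≈ 4.45

Braking distance d = v²/(2a), so with a fixed, d ∝ v².
Factor = (19.4/9.2)² = 2.1087² = 4.4466.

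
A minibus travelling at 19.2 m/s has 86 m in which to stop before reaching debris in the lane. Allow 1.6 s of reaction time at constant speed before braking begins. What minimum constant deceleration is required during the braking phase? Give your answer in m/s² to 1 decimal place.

Distance covered during reaction = 19.2000 × 1.6 = 30.720 m.
Distance available for braking: 86 − 30.720 = 55.280 m.
v² = 2a·d ⇒ a = v²/(2d) = 19.2000² / (2 × 55.280) = 368.640 / 110.560 = 3.3343 m/s².

Required deceleration ≈ 3.3 m/s²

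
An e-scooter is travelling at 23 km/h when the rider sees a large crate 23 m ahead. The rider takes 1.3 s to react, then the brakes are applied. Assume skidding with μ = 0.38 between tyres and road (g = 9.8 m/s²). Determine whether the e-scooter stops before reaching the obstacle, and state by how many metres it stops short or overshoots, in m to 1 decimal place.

23 km/h ÷ 3.6 = 6.3889 m/s.
a = μg = 0.38 × 9.8 = 3.724 m/s².
Reaction distance = 6.3889 × 1.3 = 8.306 m.
Braking distance = v²/(2a) = 40.818 / 7.448 = 5.480 m.
Total stopping distance = 8.306 + 5.480 = 13.786 m, vs 23 m available — it stops with 23 − 13.786 = 9.214 m to spare.

Yes — it stops 9.2 m short of the obstacle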